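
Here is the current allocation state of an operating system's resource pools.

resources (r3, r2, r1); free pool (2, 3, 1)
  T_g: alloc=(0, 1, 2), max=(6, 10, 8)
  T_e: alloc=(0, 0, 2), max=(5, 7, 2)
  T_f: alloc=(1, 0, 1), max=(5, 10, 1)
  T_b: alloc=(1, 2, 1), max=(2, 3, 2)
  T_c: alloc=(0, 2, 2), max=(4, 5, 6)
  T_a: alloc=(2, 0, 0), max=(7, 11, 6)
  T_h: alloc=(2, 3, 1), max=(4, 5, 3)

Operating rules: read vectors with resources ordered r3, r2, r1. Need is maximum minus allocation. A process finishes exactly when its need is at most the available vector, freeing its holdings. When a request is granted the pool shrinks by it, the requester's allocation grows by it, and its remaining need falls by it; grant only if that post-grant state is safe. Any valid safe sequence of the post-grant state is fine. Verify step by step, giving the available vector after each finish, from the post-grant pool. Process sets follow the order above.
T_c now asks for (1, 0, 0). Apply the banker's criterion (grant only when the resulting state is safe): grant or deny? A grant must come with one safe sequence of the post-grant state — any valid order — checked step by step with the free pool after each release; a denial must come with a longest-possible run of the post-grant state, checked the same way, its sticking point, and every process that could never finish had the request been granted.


DENY: after the grant no complete ordering would exist.
Key observation: after T_b, T_h the pool peaks at (4, 8, 3), and each blocked process is short somewhere: T_g on r3, r2, r1; T_e on r3; T_f on r2; T_c on r1; T_a on r3, r2, r1.
Pretend the grant happened; the run T_b, T_h goes as far as possible. Step-by-step check:
  pool = (1, 3, 1)
  T_b needs (1, 1, 1) <= (1, 3, 1) -> finishes; pool += (1, 2, 1) = (2, 5, 2)
  T_h needs (2, 2, 2) <= (2, 5, 2) -> finishes; pool += (2, 3, 1) = (4, 8, 3)
  T_g cannot run: need (6, 9, 6) vs free (4, 8, 3) (insufficient r3, r2 and r1)
  T_e cannot run: need (5, 7, 0) vs free (4, 8, 3) (insufficient r3)
  T_f cannot run: need (4, 10, 0) vs free (4, 8, 3) (insufficient r2)
  T_c cannot run: need (3, 3, 4) vs free (4, 8, 3) (insufficient r1)
  T_a cannot run: need (5, 11, 6) vs free (4, 8, 3) (insufficient r3, r2 and r1)
Processes that could never finish after the grant: T_g, T_e, T_f, T_c and T_a.


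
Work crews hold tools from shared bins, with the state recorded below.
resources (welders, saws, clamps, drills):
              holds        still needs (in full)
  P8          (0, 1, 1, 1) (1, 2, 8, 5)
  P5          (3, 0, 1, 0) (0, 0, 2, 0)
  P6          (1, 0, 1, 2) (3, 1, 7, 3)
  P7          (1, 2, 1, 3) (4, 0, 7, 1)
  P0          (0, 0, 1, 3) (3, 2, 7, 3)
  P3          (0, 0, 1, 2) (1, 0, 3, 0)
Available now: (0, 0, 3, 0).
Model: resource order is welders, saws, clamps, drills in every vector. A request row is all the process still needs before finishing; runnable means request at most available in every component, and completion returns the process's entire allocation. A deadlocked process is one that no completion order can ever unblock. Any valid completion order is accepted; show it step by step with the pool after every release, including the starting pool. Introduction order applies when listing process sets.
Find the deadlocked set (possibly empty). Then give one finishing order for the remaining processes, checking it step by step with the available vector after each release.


Deadlocked: P8, P6, P7 and P0.
Key observation: after P5, P3 complete, (3, 0, 5, 2) is the best the pool ever gets, yet each leftover process wants more clamps.
The rest can finish in the order P5, P3. Check, step by step:
  pool = (0, 0, 3, 0)
  run P5 (needs (0, 0, 2, 0), free (0, 0, 3, 0)); after release of (3, 0, 1, 0) the pool is (3, 0, 4, 0)
  run P3 (needs (1, 0, 3, 0), free (3, 0, 4, 0)); after release of (0, 0, 1, 2) the pool is (3, 0, 5, 2)
The stuck group stays short no matter what:
  blocked: P8 wants (1, 2, 8, 5), pool (3, 0, 5, 2) — not enough saws, clamps and drills
  blocked: P6 wants (3, 1, 7, 3), pool (3, 0, 5, 2) — not enough saws, clamps and drills
  blocked: P7 wants (4, 0, 7, 1), pool (3, 0, 5, 2) — not enough welders and clamps
  blocked: P0 wants (3, 2, 7, 3), pool (3, 0, 5, 2) — not enough saws, clamps and drills


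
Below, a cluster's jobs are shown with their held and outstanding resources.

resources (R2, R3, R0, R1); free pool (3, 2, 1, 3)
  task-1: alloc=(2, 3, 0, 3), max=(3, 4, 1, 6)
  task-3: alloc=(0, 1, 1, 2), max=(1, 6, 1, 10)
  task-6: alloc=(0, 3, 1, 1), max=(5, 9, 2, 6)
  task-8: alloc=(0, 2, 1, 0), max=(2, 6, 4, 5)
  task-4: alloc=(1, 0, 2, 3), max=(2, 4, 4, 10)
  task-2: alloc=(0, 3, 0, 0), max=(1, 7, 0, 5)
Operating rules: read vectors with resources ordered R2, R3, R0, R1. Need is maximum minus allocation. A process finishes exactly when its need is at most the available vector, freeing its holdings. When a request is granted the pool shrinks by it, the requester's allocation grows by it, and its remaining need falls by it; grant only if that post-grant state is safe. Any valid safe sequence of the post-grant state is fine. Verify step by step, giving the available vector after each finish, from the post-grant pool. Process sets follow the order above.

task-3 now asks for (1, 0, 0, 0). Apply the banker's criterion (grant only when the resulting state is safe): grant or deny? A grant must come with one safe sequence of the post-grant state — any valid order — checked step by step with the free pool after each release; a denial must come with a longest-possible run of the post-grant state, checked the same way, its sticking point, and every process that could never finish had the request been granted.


DENY: after the grant no complete ordering would exist.
Key observation: after task-1, task-2 the pool peaks at (4, 8, 1, 6), and each blocked process is short somewhere: task-3 on R1; task-6 on R2; task-8 on R0; task-4 on R0, R1.
After a pretend grant, a maximal execution: task-1, task-2 — then nothing else fits. Walking it through:
  pool = (2, 2, 1, 3)
  task-1 needs (1, 1, 1, 3) <= (2, 2, 1, 3) -> finishes; pool += (2, 3, 0, 3) = (4, 5, 1, 6)
  task-2 needs (1, 4, 0, 5) <= (4, 5, 1, 6) -> finishes; pool += (0, 3, 0, 0) = (4, 8, 1, 6)
  task-3 cannot run: need (0, 5, 0, 8) vs free (4, 8, 1, 6) (insufficient R1)
  task-6 cannot run: need (5, 6, 1, 5) vs free (4, 8, 1, 6) (insufficient R2)
  task-8 cannot run: need (2, 4, 3, 5) vs free (4, 8, 1, 6) (insufficient R0)
  task-4 cannot run: need (1, 4, 2, 7) vs free (4, 8, 1, 6) (insufficient R0 and R1)
Processes that could never finish after the grant: task-3, task-6, task-8 and task-4.


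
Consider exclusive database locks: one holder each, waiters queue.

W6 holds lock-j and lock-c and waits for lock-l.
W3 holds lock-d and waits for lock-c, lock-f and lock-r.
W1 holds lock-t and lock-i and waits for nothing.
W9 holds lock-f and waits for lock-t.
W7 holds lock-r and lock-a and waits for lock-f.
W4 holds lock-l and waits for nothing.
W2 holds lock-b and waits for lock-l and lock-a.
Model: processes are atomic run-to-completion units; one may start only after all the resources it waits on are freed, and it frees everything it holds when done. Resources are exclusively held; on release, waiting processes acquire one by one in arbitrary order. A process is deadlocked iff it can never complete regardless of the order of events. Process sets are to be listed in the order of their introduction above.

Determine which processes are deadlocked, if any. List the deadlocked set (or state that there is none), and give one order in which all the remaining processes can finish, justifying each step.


No process is deadlocked.
Key observation: the wait relation is loop-free; peeling off processes with no waits unwinds the whole state.
The rest can finish in the order W1, W4, W9, W6, W7, W2, W3.
Verifying each step:
  W1 waits on nothing -> runs at once and releases lock-t and lock-i
  W4 waits on nothing -> runs at once and releases lock-l
  run W9 (all its waits — lock-t — are resolved); releases lock-f
  run W6 (all its waits — lock-l — are resolved); releases lock-j and lock-c
  run W7 (all its waits — lock-f — are resolved); releases lock-r and lock-a
  run W2 (all its waits — lock-l and lock-a — are resolved); releases lock-b
  run W3 (all its waits — lock-c, lock-f and lock-r — are resolved); releases lock-d


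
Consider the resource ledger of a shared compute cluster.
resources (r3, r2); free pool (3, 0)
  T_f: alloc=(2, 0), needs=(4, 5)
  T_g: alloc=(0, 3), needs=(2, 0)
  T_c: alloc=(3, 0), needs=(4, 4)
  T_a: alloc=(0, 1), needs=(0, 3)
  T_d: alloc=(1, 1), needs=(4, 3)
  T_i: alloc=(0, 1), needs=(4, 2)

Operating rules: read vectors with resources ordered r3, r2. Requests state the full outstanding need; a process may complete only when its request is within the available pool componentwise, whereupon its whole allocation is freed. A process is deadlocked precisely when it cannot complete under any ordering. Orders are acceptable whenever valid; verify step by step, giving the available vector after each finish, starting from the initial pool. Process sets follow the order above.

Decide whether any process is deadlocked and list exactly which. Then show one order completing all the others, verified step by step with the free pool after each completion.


Deadlocked set: T_f, T_c, T_d and T_i.
Key observation: r3 is the bottleneck — with T_g, T_a done the pool holds (3, 4), short of every remaining need.
The rest can finish in the order T_g, T_a. Walking it through:
  pool = (3, 0)
  T_g: need (2, 0) fits (3, 0); releases (0, 3), pool now (3, 3)
  T_a: need (0, 3) fits (3, 3); releases (0, 1), pool now (3, 4)
The blocked processes can never fit:
  T_f still needs (4, 5) but only (3, 4) is free — short on r3 and r2
  T_c still needs (4, 4) but only (3, 4) is free — short on r3
  T_d still needs (4, 3) but only (3, 4) is free — short on r3
  T_i still needs (4, 2) but only (3, 4) is free — short on r3


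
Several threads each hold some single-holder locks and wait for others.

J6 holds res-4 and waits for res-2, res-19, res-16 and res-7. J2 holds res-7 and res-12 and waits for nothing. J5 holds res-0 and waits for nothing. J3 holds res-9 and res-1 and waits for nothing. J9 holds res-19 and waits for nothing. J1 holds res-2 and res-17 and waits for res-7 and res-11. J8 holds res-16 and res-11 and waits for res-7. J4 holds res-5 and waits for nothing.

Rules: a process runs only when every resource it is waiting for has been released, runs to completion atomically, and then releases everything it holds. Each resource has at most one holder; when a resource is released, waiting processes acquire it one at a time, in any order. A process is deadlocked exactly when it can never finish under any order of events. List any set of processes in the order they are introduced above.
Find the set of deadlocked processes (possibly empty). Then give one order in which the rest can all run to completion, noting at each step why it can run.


The deadlocked set is empty.
Key observation: no waiting chain loops back on itself — every chain ends at a process that waits on nothing, so everyone eventually runs.
The rest can finish in the order J4, J2, J3, J8, J5, J1, J9, J6.
Walking it through:
  J4: no waits; runs immediately, freeing res-5
  J2: no waits; runs immediately, freeing res-7 and res-12
  J3: no waits; runs immediately, freeing res-9 and res-1
  J8: everything it awaited (res-7) is free; runs, freeing res-16 and res-11
  J5: no waits; runs immediately, freeing res-0
  J1: everything it awaited (res-7 and res-11) is free; runs, freeing res-2 and res-17
  J9: no waits; runs immediately, freeing res-19
  J6: everything it awaited (res-2, res-19, res-16 and res-7) is free; runs, freeing res-4


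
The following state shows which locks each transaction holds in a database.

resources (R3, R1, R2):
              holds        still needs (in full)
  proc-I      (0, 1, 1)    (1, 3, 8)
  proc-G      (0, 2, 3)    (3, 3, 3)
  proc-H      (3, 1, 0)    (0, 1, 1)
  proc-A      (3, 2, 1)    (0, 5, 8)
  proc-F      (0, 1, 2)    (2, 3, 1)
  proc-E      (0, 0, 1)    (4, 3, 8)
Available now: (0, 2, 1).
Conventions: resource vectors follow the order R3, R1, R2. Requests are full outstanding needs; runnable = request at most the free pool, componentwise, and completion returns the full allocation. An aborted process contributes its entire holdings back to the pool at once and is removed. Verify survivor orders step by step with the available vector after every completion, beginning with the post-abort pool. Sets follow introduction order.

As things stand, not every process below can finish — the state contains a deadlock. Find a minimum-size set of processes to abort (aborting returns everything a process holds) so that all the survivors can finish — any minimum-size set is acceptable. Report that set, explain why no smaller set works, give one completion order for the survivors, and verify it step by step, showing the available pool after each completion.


The answer: abort proc-I and proc-E.
Key observation: aborting proc-I and proc-E returns (0, 1, 2), and proc-A — hopeless before — runs at step 4 with the returned capacity in the pool.
Why nothing smaller works — every single abort fails: proc-I alone leaves proc-A blocked (short on R2); proc-G alone leaves proc-I blocked (short on R2); proc-H alone leaves proc-I blocked (short on R2); proc-A alone leaves proc-I blocked (short on R2); proc-F alone leaves proc-I blocked (short on R2); proc-E alone leaves proc-I blocked (short on R2).
Survivors finish in the order: proc-H, proc-F, proc-G, proc-A. Verifying each step (pool after the aborts first):
  pool = (0, 3, 3)
  proc-H: need (0, 1, 1) fits (0, 3, 3); releases (3, 1, 0), pool now (3, 4, 3)
  proc-F: need (2, 3, 1) fits (3, 4, 3); releases (0, 1, 2), pool now (3, 5, 5)
  proc-G: need (3, 3, 3) fits (3, 5, 5); releases (0, 2, 3), pool now (3, 7, 8)
  proc-A: need (0, 5, 8) fits (3, 7, 8); releases (3, 2, 1), pool now (6, 9, 9)


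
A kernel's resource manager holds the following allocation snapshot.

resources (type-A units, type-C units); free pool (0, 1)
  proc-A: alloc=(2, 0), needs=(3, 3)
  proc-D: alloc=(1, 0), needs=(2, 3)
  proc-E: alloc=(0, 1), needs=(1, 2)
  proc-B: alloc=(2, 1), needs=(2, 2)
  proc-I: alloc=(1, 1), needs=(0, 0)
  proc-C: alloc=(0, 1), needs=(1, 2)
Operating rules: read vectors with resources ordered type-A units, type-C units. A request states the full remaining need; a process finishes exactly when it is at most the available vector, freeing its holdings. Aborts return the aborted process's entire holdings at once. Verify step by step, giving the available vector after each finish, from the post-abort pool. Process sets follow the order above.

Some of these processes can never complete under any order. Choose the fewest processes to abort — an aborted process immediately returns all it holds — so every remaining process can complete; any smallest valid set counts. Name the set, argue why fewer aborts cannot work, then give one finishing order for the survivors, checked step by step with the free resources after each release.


Minimum abort set: proc-B.
Key observation: no ordering could ever have run proc-D before the abort of proc-B; with (2, 1) back in the pool it fits at step 3.
Why nothing smaller works: aborting no one leaves the state deadlocked as given.
One survivor order: proc-C, proc-I, proc-D, proc-E, proc-A. Step-by-step check (post-abort pool first):
  pool = (2, 2)
  run proc-C (needs (1, 2), free (2, 2)); after release of (0, 1) the pool is (2, 3)
  run proc-I (needs (0, 0), free (2, 3)); after release of (1, 1) the pool is (3, 4)
  run proc-D (needs (2, 3), free (3, 4)); after release of (1, 0) the pool is (4, 4)
  run proc-E (needs (1, 2), free (4, 4)); after release of (0, 1) the pool is (4, 5)
  run proc-A (needs (3, 3), free (4, 5)); after release of (2, 0) the pool is (6, 5)


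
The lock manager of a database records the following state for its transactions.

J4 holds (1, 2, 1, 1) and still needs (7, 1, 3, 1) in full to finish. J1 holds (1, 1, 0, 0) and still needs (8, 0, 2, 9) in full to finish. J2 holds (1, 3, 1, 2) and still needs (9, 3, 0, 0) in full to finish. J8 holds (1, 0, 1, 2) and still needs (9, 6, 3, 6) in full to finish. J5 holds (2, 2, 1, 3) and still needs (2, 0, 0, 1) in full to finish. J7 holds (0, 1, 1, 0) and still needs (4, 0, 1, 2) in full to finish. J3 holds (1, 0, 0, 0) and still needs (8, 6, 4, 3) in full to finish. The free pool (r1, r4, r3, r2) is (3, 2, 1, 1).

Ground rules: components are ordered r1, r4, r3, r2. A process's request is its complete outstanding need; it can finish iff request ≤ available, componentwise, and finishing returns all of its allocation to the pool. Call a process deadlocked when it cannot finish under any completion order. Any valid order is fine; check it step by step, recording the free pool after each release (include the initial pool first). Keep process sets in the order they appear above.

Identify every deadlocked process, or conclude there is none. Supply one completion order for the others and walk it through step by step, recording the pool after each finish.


The deadlocked set is J4, J1, J2, J8 and J3.
Key observation: after J5, J7 complete, (5, 5, 3, 4) is the best the pool ever gets, yet each leftover process wants more r1.
A valid finishing order for the others: J5, J7. Check, step by step:
  pool = (3, 2, 1, 1)
  J5 needs (2, 0, 0, 1) <= (3, 2, 1, 1) -> finishes; pool += (2, 2, 1, 3) = (5, 4, 2, 4)
  J7 needs (4, 0, 1, 2) <= (5, 4, 2, 4) -> finishes; pool += (0, 1, 1, 0) = (5, 5, 3, 4)
The stuck group stays short no matter what:
  J4 cannot run: need (7, 1, 3, 1) vs free (5, 5, 3, 4) (insufficient r1)
  J1 cannot run: need (8, 0, 2, 9) vs free (5, 5, 3, 4) (insufficient r1 and r2)
  J2 cannot run: need (9, 3, 0, 0) vs free (5, 5, 3, 4) (insufficient r1)
  J8 cannot run: need (9, 6, 3, 6) vs free (5, 5, 3, 4) (insufficient r1, r4 and r2)
  J3 cannot run: need (8, 6, 4, 3) vs free (5, 5, 3, 4) (insufficient r1, r4 and r3)


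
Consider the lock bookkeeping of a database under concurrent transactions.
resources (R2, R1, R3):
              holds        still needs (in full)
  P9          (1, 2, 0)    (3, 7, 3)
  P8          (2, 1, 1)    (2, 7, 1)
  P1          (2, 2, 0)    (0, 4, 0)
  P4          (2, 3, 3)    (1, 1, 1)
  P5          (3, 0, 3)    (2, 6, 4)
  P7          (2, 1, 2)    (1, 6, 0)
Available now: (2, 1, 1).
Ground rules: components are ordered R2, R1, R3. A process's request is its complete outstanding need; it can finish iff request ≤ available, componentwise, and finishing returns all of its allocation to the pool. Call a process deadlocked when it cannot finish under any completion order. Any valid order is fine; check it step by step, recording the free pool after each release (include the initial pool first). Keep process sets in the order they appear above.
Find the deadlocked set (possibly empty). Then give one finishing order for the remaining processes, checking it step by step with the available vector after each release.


No process is deadlocked.
Key observation: P4 can run right away; the returned allocation unlocks the remaining processes in turn.
One completion order for the rest: P4, P1, P7, P8, P9, P5. Step-by-step check:
  pool = (2, 1, 1)
  run P4 (needs (1, 1, 1), free (2, 1, 1)); after release of (2, 3, 3) the pool is (4, 4, 4)
  run P1 (needs (0, 4, 0), free (4, 4, 4)); after release of (2, 2, 0) the pool is (6, 6, 4)
  run P7 (needs (1, 6, 0), free (6, 6, 4)); after release of (2, 1, 2) the pool is (8, 7, 6)
  run P8 (needs (2, 7, 1), free (8, 7, 6)); after release of (2, 1, 1) the pool is (10, 8, 7)
  run P9 (needs (3, 7, 3), free (10, 8, 7)); after release of (1, 2, 0) the pool is (11, 10, 7)
  run P5 (needs (2, 6, 4), free (11, 10, 7)); after release of (3, 0, 3) the pool is (14, 10, 10)


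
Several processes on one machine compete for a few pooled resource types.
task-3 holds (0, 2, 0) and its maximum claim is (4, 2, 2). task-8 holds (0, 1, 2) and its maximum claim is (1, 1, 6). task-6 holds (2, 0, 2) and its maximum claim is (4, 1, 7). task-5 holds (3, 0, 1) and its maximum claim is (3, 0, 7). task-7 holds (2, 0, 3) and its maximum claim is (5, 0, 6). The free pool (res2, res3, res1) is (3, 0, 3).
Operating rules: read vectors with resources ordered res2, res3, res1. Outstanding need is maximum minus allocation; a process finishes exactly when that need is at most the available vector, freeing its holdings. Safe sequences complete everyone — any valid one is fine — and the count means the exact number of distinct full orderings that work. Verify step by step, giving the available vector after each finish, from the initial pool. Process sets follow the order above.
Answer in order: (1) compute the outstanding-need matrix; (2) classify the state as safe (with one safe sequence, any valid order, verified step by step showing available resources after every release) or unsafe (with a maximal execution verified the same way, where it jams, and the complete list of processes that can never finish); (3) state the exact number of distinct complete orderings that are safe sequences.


(1) Remaining need (order res2, res3, res1):
  task-3: (4, 0, 2)
  task-8: (1, 0, 4)
  task-6: (2, 1, 5)
  task-5: (0, 0, 6)
  task-7: (3, 0, 3)
(2) SAFE, for example via the order task-7, task-8, task-6, task-3, task-5.
Key observation: the order's first zero-slack moment is task-7 ((3, 0, 3) needed, (3, 0, 3) free — a requested resource with nothing to spare).
Verifying each step:
  pool = (3, 0, 3)
  run task-7 (needs (3, 0, 3), free (3, 0, 3)); after release of (2, 0, 3) the pool is (5, 0, 6)
  run task-8 (needs (1, 0, 4), free (5, 0, 6)); after release of (0, 1, 2) the pool is (5, 1, 8)
  run task-6 (needs (2, 1, 5), free (5, 1, 8)); after release of (2, 0, 2) the pool is (7, 1, 10)
  run task-3 (needs (4, 0, 2), free (7, 1, 10)); after release of (0, 2, 0) the pool is (7, 3, 10)
  run task-5 (needs (0, 0, 6), free (7, 3, 10)); after release of (3, 0, 1) the pool is (10, 3, 11)
(3) Precisely 16 of the possible complete orderings are safe sequences.


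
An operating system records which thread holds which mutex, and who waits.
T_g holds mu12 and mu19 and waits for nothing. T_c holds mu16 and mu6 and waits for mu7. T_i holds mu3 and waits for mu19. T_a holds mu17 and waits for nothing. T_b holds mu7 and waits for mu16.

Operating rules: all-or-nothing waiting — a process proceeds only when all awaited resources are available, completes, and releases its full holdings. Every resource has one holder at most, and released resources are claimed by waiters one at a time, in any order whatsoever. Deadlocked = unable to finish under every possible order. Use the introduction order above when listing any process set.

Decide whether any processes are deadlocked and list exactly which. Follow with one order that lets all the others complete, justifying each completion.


Deadlocked set: T_c and T_b.
Key observation: the wait chain closes on itself along T_c -> T_b -> T_c; no other process is dragged down with it.
One completion order for the rest: T_a, T_g, T_i.
Check, step by step:
  run T_a (it waits on nothing); releases mu17
  run T_g (it waits on nothing); releases mu12 and mu19
  run T_i (all its waits — mu19 — are resolved); releases mu3


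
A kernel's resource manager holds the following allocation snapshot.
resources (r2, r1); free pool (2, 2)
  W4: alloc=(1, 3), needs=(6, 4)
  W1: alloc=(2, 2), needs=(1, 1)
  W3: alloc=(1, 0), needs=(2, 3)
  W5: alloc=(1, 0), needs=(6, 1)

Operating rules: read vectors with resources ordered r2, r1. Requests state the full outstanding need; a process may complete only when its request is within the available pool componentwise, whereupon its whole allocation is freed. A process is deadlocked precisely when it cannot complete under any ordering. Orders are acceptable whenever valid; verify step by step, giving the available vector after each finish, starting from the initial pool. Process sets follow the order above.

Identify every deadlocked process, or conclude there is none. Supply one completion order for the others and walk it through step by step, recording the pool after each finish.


Deadlocked: W4 and W5.
Key observation: r2 is the bottleneck — with W1, W3 done the pool holds (5, 4), short of every remaining need.
A valid finishing order for the others: W1, W3. Step-by-step check:
  pool = (2, 2)
  run W1 (needs (1, 1), free (2, 2)); after release of (2, 2) the pool is (4, 4)
  run W3 (needs (2, 3), free (4, 4)); after release of (1, 0) the pool is (5, 4)
The stuck group stays short no matter what:
  blocked: W4 wants (6, 4), pool (5, 4) — not enough r2
  blocked: W5 wants (6, 1), pool (5, 4) — not enough r2


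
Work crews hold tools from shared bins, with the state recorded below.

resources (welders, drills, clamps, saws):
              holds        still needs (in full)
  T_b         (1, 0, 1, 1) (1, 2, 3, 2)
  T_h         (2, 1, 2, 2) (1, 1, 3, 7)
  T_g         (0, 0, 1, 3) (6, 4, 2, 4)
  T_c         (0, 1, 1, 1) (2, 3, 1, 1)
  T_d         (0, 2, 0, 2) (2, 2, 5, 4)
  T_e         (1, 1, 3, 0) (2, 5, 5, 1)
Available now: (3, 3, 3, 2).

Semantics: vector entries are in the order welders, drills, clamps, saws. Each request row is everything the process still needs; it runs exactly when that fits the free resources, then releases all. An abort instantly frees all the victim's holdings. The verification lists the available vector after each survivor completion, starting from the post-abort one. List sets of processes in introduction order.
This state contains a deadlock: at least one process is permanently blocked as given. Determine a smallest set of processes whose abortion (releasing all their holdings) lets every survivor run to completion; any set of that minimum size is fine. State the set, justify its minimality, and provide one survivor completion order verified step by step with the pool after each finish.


The answer: abort T_h.
Key observation: T_g could never have finished before the abort; with (2, 1, 2, 2) returned by T_h, it fits at step 5.
Why nothing smaller works: aborting no one leaves the state deadlocked as given.
One survivor order: T_b, T_c, T_d, T_e, T_g. Walking it through (post-abort pool first):
  pool = (5, 4, 5, 4)
  run T_b (needs (1, 2, 3, 2), free (5, 4, 5, 4)); after release of (1, 0, 1, 1) the pool is (6, 4, 6, 5)
  run T_c (needs (2, 3, 1, 1), free (6, 4, 6, 5)); after release of (0, 1, 1, 1) the pool is (6, 5, 7, 6)
  run T_d (needs (2, 2, 5, 4), free (6, 5, 7, 6)); after release of (0, 2, 0, 2) the pool is (6, 7, 7, 8)
  run T_e (needs (2, 5, 5, 1), free (6, 7, 7, 8)); after release of (1, 1, 3, 0) the pool is (7, 8, 10, 8)
  run T_g (needs (6, 4, 2, 4), free (7, 8, 10, 8)); after release of (0, 0, 1, 3) the pool is (7, 8, 11, 11)


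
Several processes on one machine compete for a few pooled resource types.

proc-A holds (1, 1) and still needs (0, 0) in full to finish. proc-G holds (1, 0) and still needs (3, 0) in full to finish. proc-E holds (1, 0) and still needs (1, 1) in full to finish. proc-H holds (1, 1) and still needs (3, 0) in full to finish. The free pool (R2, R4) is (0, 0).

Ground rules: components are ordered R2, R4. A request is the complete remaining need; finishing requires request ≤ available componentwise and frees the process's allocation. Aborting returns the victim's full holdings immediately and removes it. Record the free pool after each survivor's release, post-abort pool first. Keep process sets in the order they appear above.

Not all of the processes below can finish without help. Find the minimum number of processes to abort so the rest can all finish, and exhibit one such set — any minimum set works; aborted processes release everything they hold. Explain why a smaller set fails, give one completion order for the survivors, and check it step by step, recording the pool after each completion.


The answer: abort proc-H.
Key observation: proc-G could never have finished before the abort; with (1, 1) returned by proc-H, it fits at step 3.
Minimality: the empty abort set fails — the state is deadlocked as it stands.
Survivors finish in the order: proc-A, proc-E, proc-G. Step-by-step check (pool after the aborts first):
  pool = (1, 1)
  run proc-A (needs (0, 0), free (1, 1)); after release of (1, 1) the pool is (2, 2)
  run proc-E (needs (1, 1), free (2, 2)); after release of (1, 0) the pool is (3, 2)
  run proc-G (needs (3, 0), free (3, 2)); after release of (1, 0) the pool is (4, 2)


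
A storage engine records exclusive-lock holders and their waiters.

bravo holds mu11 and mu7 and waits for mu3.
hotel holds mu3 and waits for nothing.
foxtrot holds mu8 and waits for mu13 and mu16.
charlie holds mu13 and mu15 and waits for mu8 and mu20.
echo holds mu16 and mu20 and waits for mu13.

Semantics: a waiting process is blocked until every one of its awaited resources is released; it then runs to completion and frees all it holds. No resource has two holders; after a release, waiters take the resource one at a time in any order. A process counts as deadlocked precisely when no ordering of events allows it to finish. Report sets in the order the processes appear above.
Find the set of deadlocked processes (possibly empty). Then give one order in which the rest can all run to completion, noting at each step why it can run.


The deadlocked set is foxtrot, charlie and echo.
Key observation: the loop foxtrot -> charlie -> foxtrot blocks itself forever; echo is caught in further circular waits.
The rest can finish in the order hotel, bravo.
Walking it through:
  hotel waits on nothing -> runs at once and releases mu3
  bravo waits on mu3 — all released -> runs and releases mu11 and mu7


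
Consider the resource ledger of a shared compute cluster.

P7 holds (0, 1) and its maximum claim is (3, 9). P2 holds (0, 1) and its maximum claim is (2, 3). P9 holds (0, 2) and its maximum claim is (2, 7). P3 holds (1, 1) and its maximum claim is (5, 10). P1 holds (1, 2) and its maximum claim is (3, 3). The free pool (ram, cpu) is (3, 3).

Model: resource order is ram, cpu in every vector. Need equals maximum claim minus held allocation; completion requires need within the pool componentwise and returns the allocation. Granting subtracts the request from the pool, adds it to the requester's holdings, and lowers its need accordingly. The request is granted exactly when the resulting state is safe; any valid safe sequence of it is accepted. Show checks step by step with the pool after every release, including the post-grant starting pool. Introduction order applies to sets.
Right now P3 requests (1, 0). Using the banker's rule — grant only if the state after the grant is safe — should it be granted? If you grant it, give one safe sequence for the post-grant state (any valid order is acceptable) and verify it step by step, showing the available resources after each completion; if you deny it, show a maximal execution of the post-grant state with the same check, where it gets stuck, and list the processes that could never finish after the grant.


GRANT: granting preserves safety; a valid post-grant sequence is P1, P9, P2, P7, P3.
Key observation: granting shrinks the pool to (2, 3), yet P1 still fits and the chain goes through.
Check on the post-grant state, step by step:
  pool = (2, 3)
  P1 needs (2, 1) <= (2, 3) -> finishes; pool += (1, 2) = (3, 5)
  P9 needs (2, 5) <= (3, 5) -> finishes; pool += (0, 2) = (3, 7)
  P2 needs (2, 2) <= (3, 7) -> finishes; pool += (0, 1) = (3, 8)
  P7 needs (3, 8) <= (3, 8) -> finishes; pool += (0, 1) = (3, 9)
  P3 needs (3, 9) <= (3, 9) -> finishes; pool += (2, 1) = (5, 10)


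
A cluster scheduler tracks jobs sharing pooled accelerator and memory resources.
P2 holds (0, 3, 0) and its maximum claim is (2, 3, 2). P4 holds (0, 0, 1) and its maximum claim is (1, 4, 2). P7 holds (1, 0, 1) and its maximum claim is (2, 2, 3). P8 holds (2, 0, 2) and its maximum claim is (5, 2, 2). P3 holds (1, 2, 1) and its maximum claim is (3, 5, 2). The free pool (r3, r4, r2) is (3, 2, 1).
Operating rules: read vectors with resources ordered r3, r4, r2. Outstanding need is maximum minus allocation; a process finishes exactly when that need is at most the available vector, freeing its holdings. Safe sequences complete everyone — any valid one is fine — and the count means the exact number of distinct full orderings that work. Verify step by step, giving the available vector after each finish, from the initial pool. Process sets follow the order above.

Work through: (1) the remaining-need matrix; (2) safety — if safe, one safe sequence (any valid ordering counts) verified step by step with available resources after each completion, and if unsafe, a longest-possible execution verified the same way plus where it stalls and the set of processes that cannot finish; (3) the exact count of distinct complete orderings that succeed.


(1) Outstanding need per process (order r3, r4, r2):
  P2: (2, 0, 2)
  P4: (1, 4, 1)
  P7: (1, 2, 2)
  P8: (3, 2, 0)
  P3: (2, 3, 1)
(2) The state is SAFE; one workable sequence: P8, P2, P4, P3, P7.
Key observation: P8 marks the first exact bind of the order: its need (3, 2, 0) fits the free (3, 2, 1) with zero slack on a requested resource.
Step-by-step check:
  pool = (3, 2, 1)
  P8: need (3, 2, 0) fits (3, 2, 1); releases (2, 0, 2), pool now (5, 2, 3)
  P2: need (2, 0, 2) fits (5, 2, 3); releases (0, 3, 0), pool now (5, 5, 3)
  P4: need (1, 4, 1) fits (5, 5, 3); releases (0, 0, 1), pool now (5, 5, 4)
  P3: need (2, 3, 1) fits (5, 5, 4); releases (1, 2, 1), pool now (6, 7, 5)
  P7: need (1, 2, 2) fits (6, 7, 5); releases (1, 0, 1), pool now (7, 7, 6)
(3) Exactly 8 of the possible complete orderings are safe sequences.


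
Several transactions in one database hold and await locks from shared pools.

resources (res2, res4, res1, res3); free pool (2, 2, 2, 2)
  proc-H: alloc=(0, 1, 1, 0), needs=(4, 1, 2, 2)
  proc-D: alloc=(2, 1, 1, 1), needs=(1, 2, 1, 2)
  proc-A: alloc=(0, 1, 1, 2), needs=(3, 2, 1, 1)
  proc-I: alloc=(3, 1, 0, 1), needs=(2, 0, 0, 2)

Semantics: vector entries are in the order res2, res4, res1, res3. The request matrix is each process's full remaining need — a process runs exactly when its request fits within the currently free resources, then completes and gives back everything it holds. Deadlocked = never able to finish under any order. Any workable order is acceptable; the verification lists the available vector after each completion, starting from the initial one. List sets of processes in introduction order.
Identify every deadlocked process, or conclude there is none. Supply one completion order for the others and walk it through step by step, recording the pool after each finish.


The deadlocked set is empty.
Key observation: no deadlock: proc-D fits now, and the freed resources carry the rest through.
One completion order for the rest: proc-D, proc-I, proc-A, proc-H. Step-by-step check:
  pool = (2, 2, 2, 2)
  run proc-D (needs (1, 2, 1, 2), free (2, 2, 2, 2)); after release of (2, 1, 1, 1) the pool is (4, 3, 3, 3)
  run proc-I (needs (2, 0, 0, 2), free (4, 3, 3, 3)); after release of (3, 1, 0, 1) the pool is (7, 4, 3, 4)
  run proc-A (needs (3, 2, 1, 1), free (7, 4, 3, 4)); after release of (0, 1, 1, 2) the pool is (7, 5, 4, 6)
  run proc-H (needs (4, 1, 2, 2), free (7, 5, 4, 6)); after release of (0, 1, 1, 0) the pool is (7, 6, 5, 6)


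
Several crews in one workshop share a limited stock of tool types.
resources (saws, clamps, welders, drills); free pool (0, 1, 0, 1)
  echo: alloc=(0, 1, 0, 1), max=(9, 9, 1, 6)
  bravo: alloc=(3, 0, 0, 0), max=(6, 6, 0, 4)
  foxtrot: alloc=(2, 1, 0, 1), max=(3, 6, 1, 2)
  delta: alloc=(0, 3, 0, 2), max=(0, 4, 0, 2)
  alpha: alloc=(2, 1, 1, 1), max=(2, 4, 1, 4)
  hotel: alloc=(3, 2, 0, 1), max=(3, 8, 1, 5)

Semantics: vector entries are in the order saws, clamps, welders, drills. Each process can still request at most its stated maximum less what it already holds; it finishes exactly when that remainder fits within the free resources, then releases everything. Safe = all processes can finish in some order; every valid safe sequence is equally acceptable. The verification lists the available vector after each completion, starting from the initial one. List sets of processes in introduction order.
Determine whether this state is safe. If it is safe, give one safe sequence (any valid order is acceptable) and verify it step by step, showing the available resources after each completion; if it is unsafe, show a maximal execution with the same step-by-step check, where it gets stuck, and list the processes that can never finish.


SAFE — a valid safe sequence is delta, alpha, foxtrot, bravo, hotel, echo.
Key observation: delta is the earliest step where a requested resource binds exactly: need (0, 1, 0, 0), pool (0, 1, 0, 1) at its turn.
Verifying each step:
  pool = (0, 1, 0, 1)
  delta: need (0, 1, 0, 0) fits (0, 1, 0, 1); releases (0, 3, 0, 2), pool now (0, 4, 0, 3)
  alpha: need (0, 3, 0, 3) fits (0, 4, 0, 3); releases (2, 1, 1, 1), pool now (2, 5, 1, 4)
  foxtrot: need (1, 5, 1, 1) fits (2, 5, 1, 4); releases (2, 1, 0, 1), pool now (4, 6, 1, 5)
  bravo: need (3, 6, 0, 4) fits (4, 6, 1, 5); releases (3, 0, 0, 0), pool now (7, 6, 1, 5)
  hotel: need (0, 6, 1, 4) fits (7, 6, 1, 5); releases (3, 2, 0, 1), pool now (10, 8, 1, 6)
  echo: need (9, 8, 1, 5) fits (10, 8, 1, 6); releases (0, 1, 0, 1), pool now (10, 9, 1, 7)


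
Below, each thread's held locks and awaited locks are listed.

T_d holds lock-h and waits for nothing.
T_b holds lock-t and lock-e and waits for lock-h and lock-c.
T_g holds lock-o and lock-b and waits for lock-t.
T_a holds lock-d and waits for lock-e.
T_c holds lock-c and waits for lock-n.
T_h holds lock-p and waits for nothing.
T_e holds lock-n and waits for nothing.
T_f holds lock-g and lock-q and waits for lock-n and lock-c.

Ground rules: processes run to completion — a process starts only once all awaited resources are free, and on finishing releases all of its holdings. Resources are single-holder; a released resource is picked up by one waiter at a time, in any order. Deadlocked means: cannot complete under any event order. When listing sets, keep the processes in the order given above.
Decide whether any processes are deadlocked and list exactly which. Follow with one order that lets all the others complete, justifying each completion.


No process is deadlocked.
Key observation: every chain of waits terminates; starting from the processes that wait on nothing, all the rest unlock in turn.
One completion order for the rest: T_e, T_d, T_c, T_b, T_h, T_a, T_f, T_g.
Step-by-step check:
  run T_e (it waits on nothing); releases lock-n
  run T_d (it waits on nothing); releases lock-h
  T_c waits on lock-n — all released -> runs and releases lock-c
  T_b waits on lock-h and lock-c — all released -> runs and releases lock-t and lock-e
  run T_h (it waits on nothing); releases lock-p
  T_a waits on lock-e — all released -> runs and releases lock-d
  T_f waits on lock-n and lock-c — all released -> runs and releases lock-g and lock-q
  T_g waits on lock-t — all released -> runs and releases lock-o and lock-b


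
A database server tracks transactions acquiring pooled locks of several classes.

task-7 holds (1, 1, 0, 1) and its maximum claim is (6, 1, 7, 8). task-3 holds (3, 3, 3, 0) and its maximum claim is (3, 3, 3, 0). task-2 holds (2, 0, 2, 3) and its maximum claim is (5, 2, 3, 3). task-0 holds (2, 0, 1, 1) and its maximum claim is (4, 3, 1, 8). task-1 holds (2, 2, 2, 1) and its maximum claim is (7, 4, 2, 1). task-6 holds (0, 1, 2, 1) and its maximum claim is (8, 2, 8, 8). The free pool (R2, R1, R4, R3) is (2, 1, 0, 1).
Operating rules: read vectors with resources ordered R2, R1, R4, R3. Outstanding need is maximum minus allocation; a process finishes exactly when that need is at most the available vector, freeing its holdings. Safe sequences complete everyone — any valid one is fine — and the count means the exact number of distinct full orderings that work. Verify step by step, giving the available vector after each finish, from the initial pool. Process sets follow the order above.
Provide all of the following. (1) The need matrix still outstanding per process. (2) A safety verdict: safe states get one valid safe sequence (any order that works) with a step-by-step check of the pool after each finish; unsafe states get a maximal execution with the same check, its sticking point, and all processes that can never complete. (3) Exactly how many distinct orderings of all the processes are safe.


(1) Need matrix, components ordered R2, R1, R4, R3:
  task-7: (5, 0, 7, 7)
  task-3: (0, 0, 0, 0)
  task-2: (3, 2, 1, 0)
  task-0: (2, 3, 0, 7)
  task-1: (5, 2, 0, 0)
  task-6: (8, 1, 6, 7)
(2) UNSAFE — no complete ordering exists.
Key observation: the pool after task-3, task-2, task-1 is (9, 6, 7, 5); every surviving request exceeds it in R3, so progress ends there.
A maximal execution: task-3, task-2, task-1 — then nothing else fits. Verifying each step:
  pool = (2, 1, 0, 1)
  task-3 needs (0, 0, 0, 0) <= (2, 1, 0, 1) -> finishes; pool += (3, 3, 3, 0) = (5, 4, 3, 1)
  task-2 needs (3, 2, 1, 0) <= (5, 4, 3, 1) -> finishes; pool += (2, 0, 2, 3) = (7, 4, 5, 4)
  task-1 needs (5, 2, 0, 0) <= (7, 4, 5, 4) -> finishes; pool += (2, 2, 2, 1) = (9, 6, 7, 5)
  task-7 still needs (5, 0, 7, 7) but only (9, 6, 7, 5) is free — short on R3
  task-0 still needs (2, 3, 0, 7) but only (9, 6, 7, 5) is free — short on R3
  task-6 still needs (8, 1, 6, 7) but only (9, 6, 7, 5) is free — short on R3
Processes that can never finish: task-7, task-0 and task-6.
(3) Exactly 0 of the possible complete orderings are safe sequences.
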